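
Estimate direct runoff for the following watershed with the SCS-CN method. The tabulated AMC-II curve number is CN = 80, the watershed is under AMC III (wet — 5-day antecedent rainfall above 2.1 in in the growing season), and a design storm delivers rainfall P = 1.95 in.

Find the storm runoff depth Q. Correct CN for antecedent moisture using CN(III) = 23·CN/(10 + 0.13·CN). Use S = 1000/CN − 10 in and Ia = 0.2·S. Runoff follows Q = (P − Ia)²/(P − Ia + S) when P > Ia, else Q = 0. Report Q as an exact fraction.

Q = 635209/596620 in ≈ 1.065 in

CN(III) from CN(II)=80: (23·80)/(10 + 0.13·80) = 4600/51 ≈ 90.196
Retention S: 1000/CN − 10 with CN=90.196 → S = 25/23 ≈ 1.087 in
Initial abstraction Ia = S/5 = (25/23)/5 = 5/23 ≈ 0.217 in
P − Ia = 1.950 − 0.217 = 797/460 ≈ 1.733 in (> 0, runoff occurs)
Q: (797/460)² ÷ (1297/460) = 635209/596620 in (≈ 1.065 in)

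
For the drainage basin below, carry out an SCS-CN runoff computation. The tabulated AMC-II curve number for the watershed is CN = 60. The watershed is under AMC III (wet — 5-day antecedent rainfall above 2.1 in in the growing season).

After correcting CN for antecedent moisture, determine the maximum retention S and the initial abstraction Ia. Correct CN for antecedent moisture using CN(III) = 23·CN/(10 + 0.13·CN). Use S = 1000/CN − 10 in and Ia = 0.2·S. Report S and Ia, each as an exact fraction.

Adjust CN=60 to AMC III: 23·60/(10 + 0.13·60) → 1380 ÷ (89/5) = 6900/89 ≈ 77.528
Retention S: 1000/CN − 10 with CN=77.528 → S = 200/69 ≈ 2.899 in
Ia = 0.2S: 0.2·2.899 = 0.580 in (exactly 40/69)

S = 200/69 in ≈ 2.899 in; Ia = 40/69 in ≈ 0.580 in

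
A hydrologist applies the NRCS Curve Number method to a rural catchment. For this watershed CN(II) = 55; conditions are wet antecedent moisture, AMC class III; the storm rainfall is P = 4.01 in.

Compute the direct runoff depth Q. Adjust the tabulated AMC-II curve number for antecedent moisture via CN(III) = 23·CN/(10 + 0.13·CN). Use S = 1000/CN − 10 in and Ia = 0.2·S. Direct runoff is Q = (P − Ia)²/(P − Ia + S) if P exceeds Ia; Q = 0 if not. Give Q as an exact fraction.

Wet (AMC III): CN(III) = 23·55/(10 + 0.13·55) = 1265/(343/20) = 25300/343 ≈ 73.761
Max retention: S = 1000/(25300/343) − 10 = 900/253 in (≈ 3.557 in)
Initial abstraction Ia = S/5 = (900/253)/5 = 180/253 ≈ 0.711 in
P − Ia = 4.010 − 0.711 = 83453/25300 ≈ 3.299 in (> 0, runoff occurs)
Runoff Q = (P−Ia)²/(P−Ia+S) = (3.299)²/(3.299+3.557) = 6964403209/4388360900 ≈ 1.587 in

Q = 6964403209/4388360900 in ≈ 1.587 in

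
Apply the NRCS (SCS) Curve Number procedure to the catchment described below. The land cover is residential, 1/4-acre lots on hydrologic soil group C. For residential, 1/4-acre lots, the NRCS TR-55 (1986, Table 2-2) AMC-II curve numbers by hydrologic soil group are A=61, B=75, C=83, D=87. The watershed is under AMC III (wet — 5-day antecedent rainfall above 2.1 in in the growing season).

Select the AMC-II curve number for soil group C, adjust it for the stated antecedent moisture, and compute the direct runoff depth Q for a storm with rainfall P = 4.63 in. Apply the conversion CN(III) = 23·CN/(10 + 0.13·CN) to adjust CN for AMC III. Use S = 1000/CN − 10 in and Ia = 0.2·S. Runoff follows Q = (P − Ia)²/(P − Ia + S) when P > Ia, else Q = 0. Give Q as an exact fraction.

NRCS table: residential, 1/4-acre lots, soil group C → CN(II) = 83
CN(III) from CN(II)=83: (23·83)/(10 + 0.13·83) = 190900/2079 ≈ 91.823
Max retention: S = 1000/(190900/2079) − 10 = 1700/1909 in (≈ 0.891 in)
Ia = 0.2S: 0.2·0.891 = 0.178 in (exactly 340/1909)
Since P=4.630 > Ia=0.178: effective rainfall P−Ia = 849867/190900 in
Q = (849867/190900)²/((849867/190900) + 1700/1909) = (722273917689/36442810000)/(1019867/190900) = 722273917689/194692610300 in ≈ 3.710 in

Q = 722273917689/194692610300 in ≈ 3.710 in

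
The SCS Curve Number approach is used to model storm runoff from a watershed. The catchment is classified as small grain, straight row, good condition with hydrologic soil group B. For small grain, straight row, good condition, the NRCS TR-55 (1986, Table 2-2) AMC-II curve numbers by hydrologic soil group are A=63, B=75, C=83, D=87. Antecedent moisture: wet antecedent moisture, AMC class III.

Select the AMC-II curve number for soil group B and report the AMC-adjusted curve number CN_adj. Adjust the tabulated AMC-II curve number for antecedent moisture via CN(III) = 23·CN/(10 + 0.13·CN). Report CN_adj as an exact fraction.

CN_adj = 6900/79 ≈ 87.342

NRCS table: small grain, straight row, good condition, soil group B → CN(II) = 75
Adjust CN=75 to AMC III: 23·75/(10 + 0.13·75) → 1725 ÷ (79/4) = 6900/79 ≈ 87.342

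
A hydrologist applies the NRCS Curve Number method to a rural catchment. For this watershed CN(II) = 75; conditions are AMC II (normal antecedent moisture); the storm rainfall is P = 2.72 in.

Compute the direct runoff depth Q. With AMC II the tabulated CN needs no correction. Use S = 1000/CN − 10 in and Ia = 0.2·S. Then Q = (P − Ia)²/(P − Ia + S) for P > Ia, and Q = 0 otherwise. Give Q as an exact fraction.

Q = 5929/7575 in ≈ 0.783 in

Average conditions: CN = 75 (no AMC adjustment).
S = 1000/75 − 10 = 10/3 in ≈ 3.333 in
Initial abstraction Ia = S/5 = (10/3)/5 = 2/3 ≈ 0.667 in
Since P=2.720 > Ia=0.667: effective rainfall P−Ia = 154/75 in
Q = (154/75)²/((154/75) + 10/3) = (23716/5625)/(404/75) = 5929/7575 in ≈ 0.783 in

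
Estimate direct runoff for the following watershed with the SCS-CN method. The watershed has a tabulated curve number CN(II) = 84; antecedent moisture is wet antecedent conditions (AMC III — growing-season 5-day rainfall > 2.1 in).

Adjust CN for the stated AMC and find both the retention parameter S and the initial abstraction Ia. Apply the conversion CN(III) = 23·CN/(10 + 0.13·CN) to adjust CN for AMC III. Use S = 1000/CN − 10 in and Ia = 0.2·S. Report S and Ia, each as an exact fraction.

Adjust CN=84 to AMC III: 23·84/(10 + 0.13·84) → 1932 ÷ (523/25) = 48300/523 ≈ 92.352
S = 1000/(48300/523) − 10 = 400/483 in ≈ 0.828 in
Ia = 0.2S: 0.2·0.828 = 0.166 in (exactly 80/483)

S = 400/483 in ≈ 0.828 in; Ia = 80/483 in ≈ 0.166 in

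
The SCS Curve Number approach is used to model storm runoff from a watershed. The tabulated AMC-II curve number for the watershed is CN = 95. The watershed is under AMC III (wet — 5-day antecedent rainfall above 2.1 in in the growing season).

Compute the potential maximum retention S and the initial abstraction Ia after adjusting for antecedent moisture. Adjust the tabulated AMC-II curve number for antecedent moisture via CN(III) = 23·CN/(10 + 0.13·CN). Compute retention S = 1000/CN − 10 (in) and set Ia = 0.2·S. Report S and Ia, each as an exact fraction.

S = 100/437 in ≈ 0.229 in; Ia = 20/437 in ≈ 0.046 in

Adjust CN=95 to AMC III: 23·95/(10 + 0.13·95) → 2185 ÷ (447/20) = 43700/447 ≈ 97.763
Max retention: S = 1000/(43700/447) − 10 = 100/437 in (≈ 0.229 in)
Ia = 0.2S: 0.2·0.229 = 0.046 in (exactly 20/437)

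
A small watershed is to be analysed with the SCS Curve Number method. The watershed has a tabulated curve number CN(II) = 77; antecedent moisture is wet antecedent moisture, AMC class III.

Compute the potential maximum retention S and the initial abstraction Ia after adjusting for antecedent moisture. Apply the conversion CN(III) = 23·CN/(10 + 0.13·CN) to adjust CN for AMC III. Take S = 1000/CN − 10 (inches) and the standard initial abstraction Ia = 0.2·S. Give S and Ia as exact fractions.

S = 100/77 in ≈ 1.299 in; Ia = 20/77 in ≈ 0.260 in

Wet (AMC III): CN(III) = 23·77/(10 + 0.13·77) = 1771/(2001/100) = 7700/87 ≈ 88.506
S = 1000/(7700/87) − 10 = 100/77 in ≈ 1.299 in
Ia = 0.2S: 0.2·1.299 = 0.260 in (exactly 20/77)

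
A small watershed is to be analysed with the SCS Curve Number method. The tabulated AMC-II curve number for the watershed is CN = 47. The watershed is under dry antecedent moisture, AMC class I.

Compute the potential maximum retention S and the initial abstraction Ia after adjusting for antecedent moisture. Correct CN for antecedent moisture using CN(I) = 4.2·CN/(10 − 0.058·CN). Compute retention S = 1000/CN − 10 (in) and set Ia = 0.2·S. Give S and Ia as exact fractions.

Dry (AMC I): CN(I) = 4.2·47/(10 − 0.058·47) = (987/5)/(3637/500) = 98700/3637 ≈ 27.138
Retention S: 1000/CN − 10 with CN=27.138 → S = 26500/987 ≈ 26.849 in
Ia = 0.2·(26500/987) = 5300/987 in ≈ 5.370 in

S = 26500/987 in ≈ 26.849 in; Ia = 5300/987 in ≈ 5.370 in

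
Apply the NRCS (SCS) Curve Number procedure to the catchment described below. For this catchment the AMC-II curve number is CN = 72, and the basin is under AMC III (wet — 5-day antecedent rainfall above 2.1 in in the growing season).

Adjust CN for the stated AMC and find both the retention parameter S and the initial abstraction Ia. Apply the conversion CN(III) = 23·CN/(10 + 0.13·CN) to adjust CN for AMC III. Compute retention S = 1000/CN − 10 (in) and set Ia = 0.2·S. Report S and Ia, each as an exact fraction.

Wet (AMC III): CN(III) = 23·72/(10 + 0.13·72) = 1656/(484/25) = 10350/121 ≈ 85.537
Retention S: 1000/CN − 10 with CN=85.537 → S = 350/207 ≈ 1.691 in
Ia = 0.2S: 0.2·1.691 = 0.338 in (exactly 70/207)

S = 350/207 in ≈ 1.691 in; Ia = 70/207 in ≈ 0.338 in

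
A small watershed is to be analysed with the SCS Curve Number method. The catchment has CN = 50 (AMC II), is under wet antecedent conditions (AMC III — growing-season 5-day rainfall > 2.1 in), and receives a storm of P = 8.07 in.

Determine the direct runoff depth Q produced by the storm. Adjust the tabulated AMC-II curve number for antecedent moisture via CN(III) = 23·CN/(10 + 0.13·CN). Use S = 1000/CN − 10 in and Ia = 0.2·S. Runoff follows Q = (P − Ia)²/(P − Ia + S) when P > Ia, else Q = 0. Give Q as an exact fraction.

CN(III) from CN(II)=50: (23·50)/(10 + 0.13·50) = 2300/33 ≈ 69.697
Retention S: 1000/CN − 10 with CN=69.697 → S = 100/23 ≈ 4.348 in
Ia = 0.2·(100/23) = 20/23 in ≈ 0.870 in
P − Ia = 8.070 − 0.870 = 16561/2300 ≈ 7.200 in (> 0, runoff occurs)
Q: (16561/2300)² ÷ (26561/2300) = 274266721/61090300 in (≈ 4.490 in)

Q = 274266721/61090300 in ≈ 4.490 in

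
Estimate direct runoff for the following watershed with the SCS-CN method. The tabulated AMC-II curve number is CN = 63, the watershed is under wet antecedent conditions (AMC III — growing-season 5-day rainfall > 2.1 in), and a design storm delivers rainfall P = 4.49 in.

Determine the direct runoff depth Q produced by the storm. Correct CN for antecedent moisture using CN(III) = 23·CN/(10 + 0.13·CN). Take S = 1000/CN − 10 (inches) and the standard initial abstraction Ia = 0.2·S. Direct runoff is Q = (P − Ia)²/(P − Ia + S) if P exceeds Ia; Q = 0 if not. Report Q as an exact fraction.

Wet (AMC III): CN(III) = 23·63/(10 + 0.13·63) = 1449/(1819/100) = 144900/1819 ≈ 79.659
Max retention: S = 1000/(144900/1819) − 10 = 3700/1449 in (≈ 2.553 in)
Initial abstraction Ia = S/5 = (3700/1449)/5 = 740/1449 ≈ 0.511 in
Excess rainfall: 4.490 − 0.511 = 3.979 in; P > Ia so Q > 0
Q: (576601/144900)² ÷ (946601/144900) = 332468713201/137162484900 in (≈ 2.424 in)

Q = 332468713201/137162484900 in ≈ 2.424 in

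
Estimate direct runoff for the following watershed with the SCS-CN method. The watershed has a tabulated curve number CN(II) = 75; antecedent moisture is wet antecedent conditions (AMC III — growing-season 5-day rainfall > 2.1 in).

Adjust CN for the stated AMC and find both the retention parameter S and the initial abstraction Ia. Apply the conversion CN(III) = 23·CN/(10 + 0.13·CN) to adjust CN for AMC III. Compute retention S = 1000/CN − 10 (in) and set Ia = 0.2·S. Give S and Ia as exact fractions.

S = 100/69 in ≈ 1.449 in; Ia = 20/69 in ≈ 0.290 in

Wet (AMC III): CN(III) = 23·75/(10 + 0.13·75) = 1725/(79/4) = 6900/79 ≈ 87.342
Max retention: S = 1000/(6900/79) − 10 = 100/69 in (≈ 1.449 in)
Ia = 0.2S: 0.2·1.449 = 0.290 in (exactly 20/69)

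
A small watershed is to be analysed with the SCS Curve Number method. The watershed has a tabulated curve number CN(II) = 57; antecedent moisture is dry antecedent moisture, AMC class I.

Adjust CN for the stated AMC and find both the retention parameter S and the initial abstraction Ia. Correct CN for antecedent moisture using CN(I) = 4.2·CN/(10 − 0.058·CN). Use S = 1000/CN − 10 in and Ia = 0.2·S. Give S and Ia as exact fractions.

S = 21500/1197 in ≈ 17.962 in; Ia = 4300/1197 in ≈ 3.592 in

Adjust CN=57 to AMC I: 4.2·57/(10 − 0.058·57) → (1197/5) ÷ (3347/500) = 119700/3347 ≈ 35.763
Retention S: 1000/CN − 10 with CN=35.763 → S = 21500/1197 ≈ 17.962 in
Ia = 0.2·(21500/1197) = 4300/1197 in ≈ 3.592 in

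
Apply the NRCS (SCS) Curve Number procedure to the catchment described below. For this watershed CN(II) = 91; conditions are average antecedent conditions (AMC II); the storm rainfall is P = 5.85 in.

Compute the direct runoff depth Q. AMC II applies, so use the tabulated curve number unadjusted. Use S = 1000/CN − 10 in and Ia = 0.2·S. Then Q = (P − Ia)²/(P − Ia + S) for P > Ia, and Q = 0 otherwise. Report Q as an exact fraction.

Average conditions: CN = 91 (no AMC adjustment).
Max retention: S = 1000/91 − 10 = 90/91 in (≈ 0.989 in)
Ia = 0.2·(90/91) = 18/91 in ≈ 0.198 in
Excess rainfall: 5.850 − 0.198 = 5.652 in; P > Ia so Q > 0
Q = (10287/1820)²/((10287/1820) + 90/91) = (105822369/3312400)/(12087/1820) = 11758041/2444260 in ≈ 4.810 in

Q = 11758041/2444260 in ≈ 4.810 in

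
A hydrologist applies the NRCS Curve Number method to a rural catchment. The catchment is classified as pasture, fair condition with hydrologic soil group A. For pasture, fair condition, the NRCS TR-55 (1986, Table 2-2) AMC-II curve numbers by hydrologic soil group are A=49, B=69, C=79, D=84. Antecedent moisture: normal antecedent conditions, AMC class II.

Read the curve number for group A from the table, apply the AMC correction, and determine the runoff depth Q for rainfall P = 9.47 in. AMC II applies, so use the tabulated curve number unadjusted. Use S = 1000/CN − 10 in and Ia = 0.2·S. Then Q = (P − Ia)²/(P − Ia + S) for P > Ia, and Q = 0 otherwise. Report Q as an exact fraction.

Q = 1310657209/427294700 in ≈ 3.067 in

NRCS table: pasture, fair condition, soil group A → CN(II) = 49
AMC II — tabulated CN = 49 applies directly.
S = 1000/49 − 10 = 510/49 in ≈ 10.408 in
Initial abstraction Ia = S/5 = (510/49)/5 = 102/49 ≈ 2.082 in
Excess rainfall: 9.470 − 2.082 = 7.388 in; P > Ia so Q > 0
Q: (36203/4900)² ÷ (87203/4900) = 1310657209/427294700 in (≈ 3.067 in)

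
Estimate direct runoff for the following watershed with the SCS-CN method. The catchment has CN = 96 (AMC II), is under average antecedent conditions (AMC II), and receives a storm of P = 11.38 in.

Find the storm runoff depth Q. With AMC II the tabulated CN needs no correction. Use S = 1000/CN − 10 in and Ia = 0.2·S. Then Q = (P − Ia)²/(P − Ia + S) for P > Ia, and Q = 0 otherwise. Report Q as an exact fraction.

AMC II — tabulated CN = 96 applies directly.
Retention S: 1000/CN − 10 with CN=96.000 → S = 5/12 ≈ 0.417 in
Initial abstraction Ia = S/5 = (5/12)/5 = 1/12 ≈ 0.083 in
P − Ia = 11.380 − 0.083 = 3389/300 ≈ 11.297 in (> 0, runoff occurs)
Runoff Q = (P−Ia)²/(P−Ia+S) = (11.297)²/(11.297+0.417) = 11485321/1054200 ≈ 10.895 in

Q = 11485321/1054200 in ≈ 10.895 in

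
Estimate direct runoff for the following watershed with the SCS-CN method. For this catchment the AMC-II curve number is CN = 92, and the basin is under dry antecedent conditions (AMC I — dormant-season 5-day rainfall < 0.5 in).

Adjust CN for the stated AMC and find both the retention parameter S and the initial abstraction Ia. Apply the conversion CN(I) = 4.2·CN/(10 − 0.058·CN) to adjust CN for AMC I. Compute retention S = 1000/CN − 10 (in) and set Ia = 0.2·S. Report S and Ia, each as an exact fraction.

Dry (AMC I): CN(I) = 4.2·92/(10 − 0.058·92) = (1932/5)/(583/125) = 48300/583 ≈ 82.847
Max retention: S = 1000/(48300/583) − 10 = 1000/483 in (≈ 2.070 in)
Ia = 0.2·(1000/483) = 200/483 in ≈ 0.414 in

S = 1000/483 in ≈ 2.070 in; Ia = 200/483 in ≈ 0.414 in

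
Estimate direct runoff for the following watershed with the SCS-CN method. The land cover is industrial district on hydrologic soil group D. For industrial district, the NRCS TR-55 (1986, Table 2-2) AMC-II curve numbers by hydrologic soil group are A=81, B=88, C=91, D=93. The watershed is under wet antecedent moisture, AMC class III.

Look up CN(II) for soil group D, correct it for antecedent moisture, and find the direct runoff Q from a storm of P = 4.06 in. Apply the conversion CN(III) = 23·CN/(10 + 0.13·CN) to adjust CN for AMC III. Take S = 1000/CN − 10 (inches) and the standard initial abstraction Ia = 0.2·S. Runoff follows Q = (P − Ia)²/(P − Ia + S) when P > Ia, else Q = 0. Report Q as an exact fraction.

NRCS table: industrial district, soil group D → CN(II) = 93
CN(III) from CN(II)=93: (23·93)/(10 + 0.13·93) = 213900/2209 ≈ 96.831
Max retention: S = 1000/(213900/2209) − 10 = 700/2139 in (≈ 0.327 in)
Ia = 0.2·(700/2139) = 140/2139 in ≈ 0.065 in
Since P=4.060 > Ia=0.065: effective rainfall P−Ia = 427217/106950 in
Runoff Q = (P−Ia)²/(P−Ia+S) = (3.995)²/(3.995+0.327) = 3724782961/1008859350 ≈ 3.692 in

Q = 3724782961/1008859350 in ≈ 3.692 in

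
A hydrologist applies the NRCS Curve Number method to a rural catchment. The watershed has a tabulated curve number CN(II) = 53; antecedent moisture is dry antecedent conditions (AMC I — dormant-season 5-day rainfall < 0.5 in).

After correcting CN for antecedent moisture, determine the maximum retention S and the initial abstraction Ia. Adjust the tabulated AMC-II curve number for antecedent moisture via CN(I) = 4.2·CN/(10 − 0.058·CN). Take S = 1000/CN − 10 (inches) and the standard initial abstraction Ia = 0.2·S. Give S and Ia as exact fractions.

Adjust CN=53 to AMC I: 4.2·53/(10 − 0.058·53) → (1113/5) ÷ (3463/500) = 111300/3463 ≈ 32.140
S = 1000/(111300/3463) − 10 = 23500/1113 in ≈ 21.114 in
Ia = 0.2S: 0.2·21.114 = 4.223 in (exactly 4700/1113)

S = 23500/1113 in ≈ 21.114 in; Ia = 4700/1113 in ≈ 4.223 in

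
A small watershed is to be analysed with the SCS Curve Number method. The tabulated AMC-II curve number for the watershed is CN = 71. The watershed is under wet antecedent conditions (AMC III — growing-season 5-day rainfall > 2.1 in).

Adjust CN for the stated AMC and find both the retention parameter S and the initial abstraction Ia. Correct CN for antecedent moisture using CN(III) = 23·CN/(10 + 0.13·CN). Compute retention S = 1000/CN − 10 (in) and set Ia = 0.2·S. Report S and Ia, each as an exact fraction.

Wet (AMC III): CN(III) = 23·71/(10 + 0.13·71) = 1633/(1923/100) = 163300/1923 ≈ 84.919
Retention S: 1000/CN − 10 with CN=84.919 → S = 2900/1633 ≈ 1.776 in
Initial abstraction Ia = S/5 = (2900/1633)/5 = 580/1633 ≈ 0.355 in

S = 2900/1633 in ≈ 1.776 in; Ia = 580/1633 in ≈ 0.355 in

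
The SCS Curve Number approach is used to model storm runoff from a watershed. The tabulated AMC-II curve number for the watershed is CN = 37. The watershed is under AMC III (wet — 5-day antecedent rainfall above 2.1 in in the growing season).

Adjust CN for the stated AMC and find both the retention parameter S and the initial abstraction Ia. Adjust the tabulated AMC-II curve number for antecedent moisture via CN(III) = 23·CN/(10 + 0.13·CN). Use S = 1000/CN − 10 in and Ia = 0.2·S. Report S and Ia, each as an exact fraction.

S = 6300/851 in ≈ 7.403 in; Ia = 1260/851 in ≈ 1.481 in

Wet (AMC III): CN(III) = 23·37/(10 + 0.13·37) = 851/(1481/100) = 85100/1481 ≈ 57.461
Max retention: S = 1000/(85100/1481) − 10 = 6300/851 in (≈ 7.403 in)
Initial abstraction Ia = S/5 = (6300/851)/5 = 1260/851 ≈ 1.481 in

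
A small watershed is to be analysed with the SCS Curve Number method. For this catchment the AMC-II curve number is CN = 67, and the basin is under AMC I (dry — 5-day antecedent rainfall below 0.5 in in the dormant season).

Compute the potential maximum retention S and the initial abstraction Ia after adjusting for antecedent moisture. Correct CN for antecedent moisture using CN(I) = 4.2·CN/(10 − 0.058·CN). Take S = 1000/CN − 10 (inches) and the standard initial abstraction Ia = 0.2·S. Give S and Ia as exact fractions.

CN(I) from CN(II)=67: (4.2·67)/(10 − 0.058·67) = 46900/1019 ≈ 46.026
S = 1000/(46900/1019) − 10 = 5500/469 in ≈ 11.727 in
Initial abstraction Ia = S/5 = (5500/469)/5 = 1100/469 ≈ 2.345 in

S = 5500/469 in ≈ 11.727 in; Ia = 1100/469 in ≈ 2.345 in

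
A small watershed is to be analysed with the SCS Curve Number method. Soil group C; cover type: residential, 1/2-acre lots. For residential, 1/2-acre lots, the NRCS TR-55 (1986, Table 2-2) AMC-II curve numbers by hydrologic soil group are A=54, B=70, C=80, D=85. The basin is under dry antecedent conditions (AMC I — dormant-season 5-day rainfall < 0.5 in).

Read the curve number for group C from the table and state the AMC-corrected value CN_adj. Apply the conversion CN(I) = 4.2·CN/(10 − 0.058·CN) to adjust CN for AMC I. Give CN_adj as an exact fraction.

CN_adj = 4200/67 ≈ 62.687

NRCS table: residential, 1/2-acre lots, soil group C → CN(II) = 80
Dry (AMC I): CN(I) = 4.2·80/(10 − 0.058·80) = 336/(134/25) = 4200/67 ≈ 62.687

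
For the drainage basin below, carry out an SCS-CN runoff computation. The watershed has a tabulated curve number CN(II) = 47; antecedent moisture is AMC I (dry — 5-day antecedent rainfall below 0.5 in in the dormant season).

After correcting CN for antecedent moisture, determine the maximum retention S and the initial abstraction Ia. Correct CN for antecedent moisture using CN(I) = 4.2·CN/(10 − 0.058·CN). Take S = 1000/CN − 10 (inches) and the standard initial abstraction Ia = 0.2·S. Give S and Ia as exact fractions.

S = 26500/987 in ≈ 26.849 in; Ia = 5300/987 in ≈ 5.370 in

Dry (AMC I): CN(I) = 4.2·47/(10 − 0.058·47) = (987/5)/(3637/500) = 98700/3637 ≈ 27.138
S = 1000/(98700/3637) − 10 = 26500/987 in ≈ 26.849 in
Ia = 0.2S: 0.2·26.849 = 5.370 in (exactly 5300/987)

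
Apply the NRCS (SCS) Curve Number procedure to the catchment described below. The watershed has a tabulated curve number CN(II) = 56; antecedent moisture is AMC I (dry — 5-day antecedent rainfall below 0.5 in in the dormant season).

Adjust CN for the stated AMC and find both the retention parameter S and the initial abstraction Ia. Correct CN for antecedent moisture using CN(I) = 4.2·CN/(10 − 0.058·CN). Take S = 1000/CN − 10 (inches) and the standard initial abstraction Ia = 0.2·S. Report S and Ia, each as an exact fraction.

S = 2750/147 in ≈ 18.707 in; Ia = 550/147 in ≈ 3.741 in

Adjust CN=56 to AMC I: 4.2·56/(10 − 0.058·56) → (1176/5) ÷ (844/125) = 7350/211 ≈ 34.834
S = 1000/(7350/211) − 10 = 2750/147 in ≈ 18.707 in
Ia = 0.2·(2750/147) = 550/147 in ≈ 3.741 in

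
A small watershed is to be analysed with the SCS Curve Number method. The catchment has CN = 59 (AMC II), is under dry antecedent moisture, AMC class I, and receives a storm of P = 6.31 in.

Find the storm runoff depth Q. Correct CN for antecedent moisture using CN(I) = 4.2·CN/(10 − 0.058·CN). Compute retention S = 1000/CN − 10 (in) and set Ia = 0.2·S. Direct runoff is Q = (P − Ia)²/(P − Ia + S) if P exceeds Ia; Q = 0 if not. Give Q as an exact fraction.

CN(I) from CN(II)=59: (4.2·59)/(10 − 0.058·59) = 123900/3289 ≈ 37.671
Max retention: S = 1000/(123900/3289) − 10 = 20500/1239 in (≈ 16.546 in)
Initial abstraction Ia = S/5 = (20500/1239)/5 = 4100/1239 ≈ 3.309 in
Since P=6.310 > Ia=3.309: effective rainfall P−Ia = 371809/123900 in
Q = (371809/123900)²/((371809/123900) + 20500/1239) = (138241932481/15351210000)/(2421809/123900) = 138241932481/300062135100 in ≈ 0.461 in

Q = 138241932481/300062135100 in ≈ 0.461 in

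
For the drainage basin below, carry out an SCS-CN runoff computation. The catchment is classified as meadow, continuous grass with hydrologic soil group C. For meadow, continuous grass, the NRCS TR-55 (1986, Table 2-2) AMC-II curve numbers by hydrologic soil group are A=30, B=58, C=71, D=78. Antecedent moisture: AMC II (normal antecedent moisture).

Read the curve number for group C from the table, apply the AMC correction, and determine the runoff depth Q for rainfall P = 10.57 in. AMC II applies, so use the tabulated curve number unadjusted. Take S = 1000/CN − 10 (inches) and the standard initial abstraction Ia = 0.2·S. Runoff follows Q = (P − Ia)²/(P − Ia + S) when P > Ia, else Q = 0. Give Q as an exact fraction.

Q = 4795147009/697553700 in ≈ 6.874 in

NRCS table: meadow, continuous grass, soil group C → CN(II) = 71
Average conditions: CN = 71 (no AMC adjustment).
S = 1000/71 − 10 = 290/71 in ≈ 4.085 in
Ia = 0.2·(290/71) = 58/71 in ≈ 0.817 in
P − Ia = 10.570 − 0.817 = 69247/7100 ≈ 9.753 in (> 0, runoff occurs)
Runoff Q = (P−Ia)²/(P−Ia+S) = (9.753)²/(9.753+4.085) = 4795147009/697553700 ≈ 6.874 in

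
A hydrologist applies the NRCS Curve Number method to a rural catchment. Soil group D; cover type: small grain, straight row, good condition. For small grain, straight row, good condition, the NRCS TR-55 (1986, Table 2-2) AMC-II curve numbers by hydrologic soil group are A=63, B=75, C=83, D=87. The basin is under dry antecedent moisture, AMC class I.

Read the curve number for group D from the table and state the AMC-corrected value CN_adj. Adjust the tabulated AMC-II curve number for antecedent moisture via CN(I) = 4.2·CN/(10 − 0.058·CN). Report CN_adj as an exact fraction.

CN_adj = 182700/2477 ≈ 73.759

NRCS table: small grain, straight row, good condition, soil group D → CN(II) = 87
Dry (AMC I): CN(I) = 4.2·87/(10 − 0.058·87) = (1827/5)/(2477/500) = 182700/2477 ≈ 73.759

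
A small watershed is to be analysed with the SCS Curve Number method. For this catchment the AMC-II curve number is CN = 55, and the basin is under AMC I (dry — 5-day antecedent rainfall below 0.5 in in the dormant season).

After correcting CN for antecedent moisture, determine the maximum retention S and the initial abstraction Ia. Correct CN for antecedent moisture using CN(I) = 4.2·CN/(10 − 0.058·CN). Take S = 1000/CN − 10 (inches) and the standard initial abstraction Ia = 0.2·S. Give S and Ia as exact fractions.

S = 1500/77 in ≈ 19.481 in; Ia = 300/77 in ≈ 3.896 in

CN(I) from CN(II)=55: (4.2·55)/(10 − 0.058·55) = 7700/227 ≈ 33.921
S = 1000/(7700/227) − 10 = 1500/77 in ≈ 19.481 in
Ia = 0.2S: 0.2·19.481 = 3.896 in (exactly 300/77)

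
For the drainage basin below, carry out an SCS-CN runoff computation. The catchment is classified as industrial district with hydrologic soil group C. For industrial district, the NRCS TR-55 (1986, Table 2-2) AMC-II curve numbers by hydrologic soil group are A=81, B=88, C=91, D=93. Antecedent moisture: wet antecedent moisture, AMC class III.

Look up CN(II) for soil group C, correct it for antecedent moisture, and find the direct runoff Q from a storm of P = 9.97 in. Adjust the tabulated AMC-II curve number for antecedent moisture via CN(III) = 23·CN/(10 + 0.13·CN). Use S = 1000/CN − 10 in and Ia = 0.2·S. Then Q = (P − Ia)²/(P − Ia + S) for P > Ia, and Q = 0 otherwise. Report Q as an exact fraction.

NRCS table: industrial district, soil group C → CN(II) = 91
Adjust CN=91 to AMC III: 23·91/(10 + 0.13·91) → 2093 ÷ (2183/100) = 209300/2183 ≈ 95.877
S = 1000/(209300/2183) − 10 = 900/2093 in ≈ 0.430 in
Ia = 0.2S: 0.2·0.430 = 0.086 in (exactly 180/2093)
Excess rainfall: 9.970 − 0.086 = 9.884 in; P > Ia so Q > 0
Runoff Q = (P−Ia)²/(P−Ia+S) = (9.884)²/(9.884+0.430) = 4279606575841/451820305300 ≈ 9.472 in

Q = 4279606575841/451820305300 in ≈ 9.472 in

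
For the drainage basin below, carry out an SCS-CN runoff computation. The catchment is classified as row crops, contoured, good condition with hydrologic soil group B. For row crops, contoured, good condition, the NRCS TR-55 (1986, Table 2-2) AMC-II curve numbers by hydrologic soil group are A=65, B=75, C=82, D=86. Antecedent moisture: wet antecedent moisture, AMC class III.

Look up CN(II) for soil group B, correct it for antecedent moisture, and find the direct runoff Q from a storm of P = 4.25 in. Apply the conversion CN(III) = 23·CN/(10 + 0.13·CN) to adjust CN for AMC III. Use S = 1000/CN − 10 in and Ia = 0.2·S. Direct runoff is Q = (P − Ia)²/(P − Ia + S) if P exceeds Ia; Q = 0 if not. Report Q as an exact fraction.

Q = 1194649/412068 in ≈ 2.899 in

NRCS table: row crops, contoured, good condition, soil group B → CN(II) = 75
CN(III) from CN(II)=75: (23·75)/(10 + 0.13·75) = 6900/79 ≈ 87.342
Retention S: 1000/CN − 10 with CN=87.342 → S = 100/69 ≈ 1.449 in
Initial abstraction Ia = S/5 = (100/69)/5 = 20/69 ≈ 0.290 in
Since P=4.250 > Ia=0.290: effective rainfall P−Ia = 1093/276 in
Q = (1093/276)²/((1093/276) + 100/69) = (1194649/76176)/(1493/276) = 1194649/412068 in ≈ 2.899 in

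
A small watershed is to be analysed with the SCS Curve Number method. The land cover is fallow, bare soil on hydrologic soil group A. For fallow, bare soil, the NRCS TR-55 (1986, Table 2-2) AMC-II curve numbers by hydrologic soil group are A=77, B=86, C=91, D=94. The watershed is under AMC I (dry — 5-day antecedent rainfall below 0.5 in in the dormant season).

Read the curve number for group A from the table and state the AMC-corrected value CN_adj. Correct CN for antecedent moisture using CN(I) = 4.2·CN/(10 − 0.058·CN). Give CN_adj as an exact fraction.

CN_adj = 161700/2767 ≈ 58.439

NRCS table: fallow, bare soil, soil group A → CN(II) = 77
Dry (AMC I): CN(I) = 4.2·77/(10 − 0.058·77) = (1617/5)/(2767/500) = 161700/2767 ≈ 58.439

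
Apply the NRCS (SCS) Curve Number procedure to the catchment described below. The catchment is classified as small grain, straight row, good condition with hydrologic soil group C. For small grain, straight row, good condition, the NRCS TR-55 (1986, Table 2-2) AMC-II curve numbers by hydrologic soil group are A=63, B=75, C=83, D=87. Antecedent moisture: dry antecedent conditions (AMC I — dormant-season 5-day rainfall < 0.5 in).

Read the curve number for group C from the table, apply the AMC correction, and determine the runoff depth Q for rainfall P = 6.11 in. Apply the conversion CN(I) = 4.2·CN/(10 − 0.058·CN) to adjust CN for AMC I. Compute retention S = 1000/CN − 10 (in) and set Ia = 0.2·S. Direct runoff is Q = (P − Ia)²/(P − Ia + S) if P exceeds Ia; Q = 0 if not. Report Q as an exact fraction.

NRCS table: small grain, straight row, good condition, soil group C → CN(II) = 83
Dry (AMC I): CN(I) = 4.2·83/(10 − 0.058·83) = (1743/5)/(2593/500) = 174300/2593 ≈ 67.219
Max retention: S = 1000/(174300/2593) − 10 = 8500/1743 in (≈ 4.877 in)
Initial abstraction Ia = S/5 = (8500/1743)/5 = 1700/1743 ≈ 0.975 in
Excess rainfall: 6.110 − 0.975 = 5.135 in; P > Ia so Q > 0
Q: (894973/174300)² ÷ (1744973/174300) = 800976670729/304148793900 in (≈ 2.634 in)

Q = 800976670729/304148793900 in ≈ 2.634 in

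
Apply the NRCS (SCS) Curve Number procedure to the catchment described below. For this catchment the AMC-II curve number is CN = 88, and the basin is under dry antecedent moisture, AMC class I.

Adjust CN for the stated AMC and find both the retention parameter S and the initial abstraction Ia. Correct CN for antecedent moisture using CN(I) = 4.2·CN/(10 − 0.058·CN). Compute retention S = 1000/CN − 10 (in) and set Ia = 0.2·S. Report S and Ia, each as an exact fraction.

CN(I) from CN(II)=88: (4.2·88)/(10 − 0.058·88) = 3850/51 ≈ 75.490
Retention S: 1000/CN − 10 with CN=75.490 → S = 250/77 ≈ 3.247 in
Initial abstraction Ia = S/5 = (250/77)/5 = 50/77 ≈ 0.649 in

S = 250/77 in ≈ 3.247 in; Ia = 50/77 in ≈ 0.649 in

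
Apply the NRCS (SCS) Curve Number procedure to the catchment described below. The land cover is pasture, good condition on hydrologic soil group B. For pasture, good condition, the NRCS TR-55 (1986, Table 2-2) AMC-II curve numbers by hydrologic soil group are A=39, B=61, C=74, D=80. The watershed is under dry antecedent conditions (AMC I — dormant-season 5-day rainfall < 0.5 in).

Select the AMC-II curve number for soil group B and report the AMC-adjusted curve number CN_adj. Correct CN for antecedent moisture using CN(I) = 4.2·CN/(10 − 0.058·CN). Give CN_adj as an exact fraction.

CN_adj = 42700/1077 ≈ 39.647

NRCS table: pasture, good condition, soil group B → CN(II) = 61
Dry (AMC I): CN(I) = 4.2·61/(10 − 0.058·61) = (1281/5)/(3231/500) = 42700/1077 ≈ 39.647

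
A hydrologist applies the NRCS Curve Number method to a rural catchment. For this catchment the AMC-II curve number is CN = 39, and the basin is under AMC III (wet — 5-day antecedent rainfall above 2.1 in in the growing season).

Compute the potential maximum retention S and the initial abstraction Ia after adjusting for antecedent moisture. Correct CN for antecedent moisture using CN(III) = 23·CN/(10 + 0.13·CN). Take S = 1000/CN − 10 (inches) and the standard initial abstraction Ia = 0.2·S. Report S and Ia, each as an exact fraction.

CN(III) from CN(II)=39: (23·39)/(10 + 0.13·39) = 89700/1507 ≈ 59.522
Max retention: S = 1000/(89700/1507) − 10 = 6100/897 in (≈ 6.800 in)
Ia = 0.2·(6100/897) = 1220/897 in ≈ 1.360 in

S = 6100/897 in ≈ 6.800 in; Ia = 1220/897 in ≈ 1.360 in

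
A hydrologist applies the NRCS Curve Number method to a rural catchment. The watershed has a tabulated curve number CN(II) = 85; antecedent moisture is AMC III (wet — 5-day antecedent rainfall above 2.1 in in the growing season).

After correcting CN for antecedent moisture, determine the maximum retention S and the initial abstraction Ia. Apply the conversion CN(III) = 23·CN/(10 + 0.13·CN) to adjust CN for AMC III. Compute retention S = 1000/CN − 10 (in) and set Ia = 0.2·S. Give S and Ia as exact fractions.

CN(III) from CN(II)=85: (23·85)/(10 + 0.13·85) = 39100/421 ≈ 92.874
S = 1000/(39100/421) − 10 = 300/391 in ≈ 0.767 in
Ia = 0.2S: 0.2·0.767 = 0.153 in (exactly 60/391)

S = 300/391 in ≈ 0.767 in; Ia = 60/391 in ≈ 0.153 in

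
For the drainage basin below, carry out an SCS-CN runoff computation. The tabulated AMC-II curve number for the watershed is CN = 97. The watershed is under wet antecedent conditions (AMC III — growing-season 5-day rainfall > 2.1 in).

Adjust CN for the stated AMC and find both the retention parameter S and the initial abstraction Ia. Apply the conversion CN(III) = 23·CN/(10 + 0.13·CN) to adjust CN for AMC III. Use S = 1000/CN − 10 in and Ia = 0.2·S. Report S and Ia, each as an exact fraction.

CN(III) from CN(II)=97: (23·97)/(10 + 0.13·97) = 223100/2261 ≈ 98.673
Retention S: 1000/CN − 10 with CN=98.673 → S = 300/2231 ≈ 0.134 in
Ia = 0.2·(300/2231) = 60/2231 in ≈ 0.027 in

S = 300/2231 in ≈ 0.134 in; Ia = 60/2231 in ≈ 0.027 in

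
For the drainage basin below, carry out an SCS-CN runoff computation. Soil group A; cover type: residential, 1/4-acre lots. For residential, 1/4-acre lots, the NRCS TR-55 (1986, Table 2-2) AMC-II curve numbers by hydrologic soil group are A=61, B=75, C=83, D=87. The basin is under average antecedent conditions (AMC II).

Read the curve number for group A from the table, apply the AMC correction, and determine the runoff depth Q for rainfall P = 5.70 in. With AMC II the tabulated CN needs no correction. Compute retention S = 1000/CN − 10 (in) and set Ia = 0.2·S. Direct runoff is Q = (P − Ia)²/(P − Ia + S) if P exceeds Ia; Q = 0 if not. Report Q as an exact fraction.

NRCS table: residential, 1/4-acre lots, soil group A → CN(II) = 61
Average conditions: CN = 61 (no AMC adjustment).
Retention S: 1000/CN − 10 with CN=61.000 → S = 390/61 ≈ 6.393 in
Initial abstraction Ia = S/5 = (390/61)/5 = 78/61 ≈ 1.279 in
Excess rainfall: 5.700 − 1.279 = 4.421 in; P > Ia so Q > 0
Q = (2697/610)²/((2697/610) + 390/61) = (7273809/372100)/(6597/610) = 808201/447130 in ≈ 1.808 in

Q = 808201/447130 in ≈ 1.808 in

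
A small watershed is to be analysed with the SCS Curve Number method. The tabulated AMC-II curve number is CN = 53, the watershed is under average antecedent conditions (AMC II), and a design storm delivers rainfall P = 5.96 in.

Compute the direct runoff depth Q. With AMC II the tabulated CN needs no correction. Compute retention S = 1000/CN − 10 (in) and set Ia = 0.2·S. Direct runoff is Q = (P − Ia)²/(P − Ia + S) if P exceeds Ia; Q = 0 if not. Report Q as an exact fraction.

Q = 30769209/22918525 in ≈ 1.343 in

AMC II — tabulated CN = 53 applies directly.
Max retention: S = 1000/53 − 10 = 470/53 in (≈ 8.868 in)
Ia = 0.2S: 0.2·8.868 = 1.774 in (exactly 94/53)
P − Ia = 5.960 − 1.774 = 5547/1325 ≈ 4.186 in (> 0, runoff occurs)
Q = (5547/1325)²/((5547/1325) + 470/53) = (30769209/1755625)/(17297/1325) = 30769209/22918525 in ≈ 1.343 in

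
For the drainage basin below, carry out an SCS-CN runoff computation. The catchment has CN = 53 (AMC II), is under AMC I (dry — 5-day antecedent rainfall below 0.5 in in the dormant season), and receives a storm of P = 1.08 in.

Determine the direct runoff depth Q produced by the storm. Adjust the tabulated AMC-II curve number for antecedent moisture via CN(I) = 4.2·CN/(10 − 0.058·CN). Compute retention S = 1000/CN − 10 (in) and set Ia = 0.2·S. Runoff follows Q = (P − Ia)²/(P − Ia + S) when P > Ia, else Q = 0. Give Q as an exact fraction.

Q = 0 in ≈ 0.000 in

CN(I) from CN(II)=53: (4.2·53)/(10 − 0.058·53) = 111300/3463 ≈ 32.140
Max retention: S = 1000/(111300/3463) − 10 = 23500/1113 in (≈ 21.114 in)
Initial abstraction Ia = S/5 = (23500/1113)/5 = 4700/1113 ≈ 4.223 in
P = 1.080 ≤ Ia = 4.223 in: entire storm abstracted, Q = 0.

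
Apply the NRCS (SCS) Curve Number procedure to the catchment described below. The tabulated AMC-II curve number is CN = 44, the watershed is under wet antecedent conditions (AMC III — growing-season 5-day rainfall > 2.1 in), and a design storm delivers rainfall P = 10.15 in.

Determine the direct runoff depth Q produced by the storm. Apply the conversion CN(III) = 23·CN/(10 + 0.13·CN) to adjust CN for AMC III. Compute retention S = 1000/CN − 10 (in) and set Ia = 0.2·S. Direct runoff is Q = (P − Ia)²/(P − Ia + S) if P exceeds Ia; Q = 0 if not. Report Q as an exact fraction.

Wet (AMC III): CN(III) = 23·44/(10 + 0.13·44) = 1012/(393/25) = 25300/393 ≈ 64.377
Max retention: S = 1000/(25300/393) − 10 = 1400/253 in (≈ 5.534 in)
Initial abstraction Ia = S/5 = (1400/253)/5 = 280/253 ≈ 1.107 in
P − Ia = 10.150 − 1.107 = 45759/5060 ≈ 9.043 in (> 0, runoff occurs)
Q = (45759/5060)²/((45759/5060) + 1400/253) = (2093886081/25603600)/(73759/5060) = 299126583/53317220 in ≈ 5.610 in

Q = 299126583/53317220 in ≈ 5.610 in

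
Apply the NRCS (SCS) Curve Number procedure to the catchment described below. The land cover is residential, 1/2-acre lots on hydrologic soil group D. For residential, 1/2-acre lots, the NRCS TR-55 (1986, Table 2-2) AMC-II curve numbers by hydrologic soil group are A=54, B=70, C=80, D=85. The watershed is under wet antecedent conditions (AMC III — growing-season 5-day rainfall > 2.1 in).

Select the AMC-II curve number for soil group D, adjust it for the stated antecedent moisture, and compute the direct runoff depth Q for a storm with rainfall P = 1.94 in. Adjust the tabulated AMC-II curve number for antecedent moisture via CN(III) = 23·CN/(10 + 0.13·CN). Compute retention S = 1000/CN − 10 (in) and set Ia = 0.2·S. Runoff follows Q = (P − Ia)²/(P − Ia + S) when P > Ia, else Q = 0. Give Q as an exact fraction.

NRCS table: residential, 1/2-acre lots, soil group D → CN(II) = 85
Wet (AMC III): CN(III) = 23·85/(10 + 0.13·85) = 1955/(421/20) = 39100/421 ≈ 92.874
Retention S: 1000/CN − 10 with CN=92.874 → S = 300/391 ≈ 0.767 in
Ia = 0.2S: 0.2·0.767 = 0.153 in (exactly 60/391)
Since P=1.940 > Ia=0.153: effective rainfall P−Ia = 34927/19550 in
Q: (34927/19550)² ÷ (49927/19550) = 1219895329/976072850 in (≈ 1.250 in)

Q = 1219895329/976072850 in ≈ 1.250 in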